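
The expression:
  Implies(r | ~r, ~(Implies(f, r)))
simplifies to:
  f & ~r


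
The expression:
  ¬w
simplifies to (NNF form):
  ¬w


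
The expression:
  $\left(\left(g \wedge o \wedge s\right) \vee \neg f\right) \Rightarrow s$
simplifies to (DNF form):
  $f \vee s$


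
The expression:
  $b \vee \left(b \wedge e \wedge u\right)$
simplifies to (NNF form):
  $b$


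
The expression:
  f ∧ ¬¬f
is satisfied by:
  {f: True}


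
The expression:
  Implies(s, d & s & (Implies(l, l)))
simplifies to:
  d | ~s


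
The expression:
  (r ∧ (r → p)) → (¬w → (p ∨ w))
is always true.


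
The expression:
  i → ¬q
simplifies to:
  ¬i ∨ ¬q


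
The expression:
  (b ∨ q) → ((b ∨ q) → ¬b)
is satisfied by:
  {b: False}


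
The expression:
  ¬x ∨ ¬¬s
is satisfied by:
  {s: True, x: False}
  {x: False, s: False}
  {x: True, s: True}


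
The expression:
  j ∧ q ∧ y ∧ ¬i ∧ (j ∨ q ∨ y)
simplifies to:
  j ∧ q ∧ y ∧ ¬i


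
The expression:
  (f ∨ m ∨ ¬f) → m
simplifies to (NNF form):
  m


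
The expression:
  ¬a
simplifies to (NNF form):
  ¬a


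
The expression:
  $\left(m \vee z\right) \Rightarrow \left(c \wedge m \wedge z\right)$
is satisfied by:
  {c: True, m: False, z: False}
  {m: False, z: False, c: False}
  {c: True, z: True, m: True}


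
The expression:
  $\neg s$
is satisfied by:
  {s: False}


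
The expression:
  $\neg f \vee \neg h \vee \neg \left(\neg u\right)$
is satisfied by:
  {u: True, h: False, f: False}
  {h: False, f: False, u: False}
  {f: True, u: True, h: False}
  {f: True, h: False, u: False}
  {u: True, h: True, f: False}
  {h: True, u: False, f: False}
  {f: True, h: True, u: True}


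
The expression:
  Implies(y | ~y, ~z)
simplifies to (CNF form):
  ~z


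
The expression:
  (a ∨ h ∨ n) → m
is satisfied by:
  {m: True, h: False, a: False, n: False}
  {n: True, m: True, h: False, a: False}
  {m: True, a: True, h: False, n: False}
  {n: True, m: True, a: True, h: False}
  {m: True, h: True, a: False, n: False}
  {m: True, n: True, h: True, a: False}
  {m: True, a: True, h: True, n: False}
  {n: True, m: True, a: True, h: True}
  {n: False, h: False, a: False, m: False}


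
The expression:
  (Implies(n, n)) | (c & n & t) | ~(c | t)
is always true.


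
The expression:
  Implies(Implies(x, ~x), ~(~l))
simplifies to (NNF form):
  l | x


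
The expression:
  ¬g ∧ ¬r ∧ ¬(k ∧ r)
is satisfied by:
  {g: False, r: False}


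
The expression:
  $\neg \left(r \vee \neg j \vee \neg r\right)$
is never true.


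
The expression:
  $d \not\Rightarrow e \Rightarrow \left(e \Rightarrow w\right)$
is always true.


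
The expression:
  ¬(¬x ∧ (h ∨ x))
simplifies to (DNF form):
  x ∨ ¬h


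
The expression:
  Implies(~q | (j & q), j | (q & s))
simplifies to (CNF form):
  j | q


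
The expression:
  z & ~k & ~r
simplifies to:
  z & ~k & ~r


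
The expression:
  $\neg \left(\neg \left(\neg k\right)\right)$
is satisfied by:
  {k: False}


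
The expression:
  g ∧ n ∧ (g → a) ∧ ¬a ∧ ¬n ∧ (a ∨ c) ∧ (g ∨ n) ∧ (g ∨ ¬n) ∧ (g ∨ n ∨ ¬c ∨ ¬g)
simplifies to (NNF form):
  False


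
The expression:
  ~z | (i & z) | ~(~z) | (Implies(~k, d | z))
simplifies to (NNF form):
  True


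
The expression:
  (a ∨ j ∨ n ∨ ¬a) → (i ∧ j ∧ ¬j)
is never true.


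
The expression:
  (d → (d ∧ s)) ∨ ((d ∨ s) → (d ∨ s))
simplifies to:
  True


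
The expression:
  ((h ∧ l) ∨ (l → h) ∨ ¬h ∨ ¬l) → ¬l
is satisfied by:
  {l: False}


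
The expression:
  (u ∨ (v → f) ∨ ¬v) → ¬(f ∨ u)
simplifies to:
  ¬f ∧ ¬u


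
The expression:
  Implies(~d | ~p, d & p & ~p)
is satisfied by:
  {p: True, d: True}


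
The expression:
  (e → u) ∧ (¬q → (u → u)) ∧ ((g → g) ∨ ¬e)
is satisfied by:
  {u: True, e: False}
  {e: False, u: False}
  {e: True, u: True}


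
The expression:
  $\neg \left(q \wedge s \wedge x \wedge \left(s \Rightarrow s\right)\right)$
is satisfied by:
  {s: False, q: False, x: False}
  {x: True, s: False, q: False}
  {q: True, s: False, x: False}
  {x: True, q: True, s: False}
  {s: True, x: False, q: False}
  {x: True, s: True, q: False}
  {q: True, s: True, x: False}


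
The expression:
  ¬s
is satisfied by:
  {s: False}


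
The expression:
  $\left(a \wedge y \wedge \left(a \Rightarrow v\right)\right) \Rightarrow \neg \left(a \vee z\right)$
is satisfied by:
  {v: False, y: False, a: False}
  {a: True, v: False, y: False}
  {y: True, v: False, a: False}
  {a: True, y: True, v: False}
  {v: True, a: False, y: False}
  {a: True, v: True, y: False}
  {y: True, v: True, a: False}


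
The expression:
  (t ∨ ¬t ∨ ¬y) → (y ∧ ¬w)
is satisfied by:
  {y: True, w: False}


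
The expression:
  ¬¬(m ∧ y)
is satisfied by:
  {m: True, y: True}


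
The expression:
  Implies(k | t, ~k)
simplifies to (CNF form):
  ~k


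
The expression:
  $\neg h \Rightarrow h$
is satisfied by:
  {h: True}


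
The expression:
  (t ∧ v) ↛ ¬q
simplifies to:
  q ∧ t ∧ v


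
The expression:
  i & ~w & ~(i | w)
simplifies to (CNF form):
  False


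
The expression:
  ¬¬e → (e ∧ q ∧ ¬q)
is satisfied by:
  {e: False}


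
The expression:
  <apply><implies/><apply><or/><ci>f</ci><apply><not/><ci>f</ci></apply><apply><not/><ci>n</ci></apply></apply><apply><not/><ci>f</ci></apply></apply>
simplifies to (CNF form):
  <apply><not/><ci>f</ci></apply>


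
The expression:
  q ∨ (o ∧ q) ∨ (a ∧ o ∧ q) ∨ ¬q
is always true.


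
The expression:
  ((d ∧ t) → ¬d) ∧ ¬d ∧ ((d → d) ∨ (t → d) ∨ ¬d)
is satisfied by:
  {d: False}


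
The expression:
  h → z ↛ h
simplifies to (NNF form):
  ¬h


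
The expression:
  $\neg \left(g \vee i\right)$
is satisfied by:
  {g: False, i: False}


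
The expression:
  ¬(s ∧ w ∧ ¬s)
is always true.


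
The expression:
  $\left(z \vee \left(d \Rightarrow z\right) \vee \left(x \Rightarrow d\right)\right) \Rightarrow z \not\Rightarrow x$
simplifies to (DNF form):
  $z \wedge \neg x$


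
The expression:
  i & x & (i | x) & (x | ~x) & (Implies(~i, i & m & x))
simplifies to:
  i & x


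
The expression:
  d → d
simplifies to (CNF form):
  True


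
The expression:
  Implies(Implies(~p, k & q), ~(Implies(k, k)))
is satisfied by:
  {p: False, k: False, q: False}
  {q: True, p: False, k: False}
  {k: True, p: False, q: False}


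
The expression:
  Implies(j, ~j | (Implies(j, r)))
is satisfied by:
  {r: True, j: False}
  {j: False, r: False}
  {j: True, r: True}


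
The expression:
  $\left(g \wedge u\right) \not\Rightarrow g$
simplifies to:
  $\text{False}$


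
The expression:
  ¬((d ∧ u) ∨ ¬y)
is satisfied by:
  {y: True, u: False, d: False}
  {y: True, d: True, u: False}
  {y: True, u: True, d: False}


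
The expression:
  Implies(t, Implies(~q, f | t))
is always true.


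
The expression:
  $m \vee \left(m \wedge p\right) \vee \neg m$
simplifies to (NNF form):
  $\text{True}$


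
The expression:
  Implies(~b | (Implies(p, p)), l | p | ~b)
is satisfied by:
  {l: True, p: True, b: False}
  {l: True, p: False, b: False}
  {p: True, l: False, b: False}
  {l: False, p: False, b: False}
  {b: True, l: True, p: True}
  {b: True, l: True, p: False}
  {b: True, p: True, l: False}


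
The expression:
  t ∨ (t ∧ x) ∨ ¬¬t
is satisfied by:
  {t: True}


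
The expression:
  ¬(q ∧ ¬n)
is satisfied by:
  {n: True, q: False}
  {q: False, n: False}
  {q: True, n: True}


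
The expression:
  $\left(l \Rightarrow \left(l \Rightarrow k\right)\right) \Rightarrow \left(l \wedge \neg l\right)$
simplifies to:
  $l \wedge \neg k$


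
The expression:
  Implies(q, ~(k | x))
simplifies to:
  ~q | (~k & ~x)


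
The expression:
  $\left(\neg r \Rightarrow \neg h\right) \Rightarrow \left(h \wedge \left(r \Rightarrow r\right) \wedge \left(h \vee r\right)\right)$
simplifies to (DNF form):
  $h$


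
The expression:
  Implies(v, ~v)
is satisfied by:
  {v: False}


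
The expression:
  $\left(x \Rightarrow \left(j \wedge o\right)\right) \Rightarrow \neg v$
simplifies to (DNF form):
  $\left(x \wedge \neg j\right) \vee \left(x \wedge \neg o\right) \vee \neg v$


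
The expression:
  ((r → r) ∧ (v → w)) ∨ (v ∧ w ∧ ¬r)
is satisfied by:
  {w: True, v: False}
  {v: False, w: False}
  {v: True, w: True}


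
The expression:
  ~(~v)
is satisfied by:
  {v: True}


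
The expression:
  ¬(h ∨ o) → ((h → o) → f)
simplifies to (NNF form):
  f ∨ h ∨ o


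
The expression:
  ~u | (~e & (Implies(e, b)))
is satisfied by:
  {u: False, e: False}
  {e: True, u: False}
  {u: True, e: False}


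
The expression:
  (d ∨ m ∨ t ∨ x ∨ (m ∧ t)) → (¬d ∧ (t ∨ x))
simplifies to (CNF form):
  ¬d ∧ (t ∨ x ∨ ¬m)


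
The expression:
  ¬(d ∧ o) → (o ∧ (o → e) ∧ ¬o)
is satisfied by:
  {d: True, o: True}


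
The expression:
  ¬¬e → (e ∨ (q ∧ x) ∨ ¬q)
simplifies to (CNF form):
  True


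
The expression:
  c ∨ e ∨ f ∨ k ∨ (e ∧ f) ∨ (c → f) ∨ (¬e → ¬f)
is always true.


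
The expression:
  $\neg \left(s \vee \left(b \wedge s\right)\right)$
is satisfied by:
  {s: False}


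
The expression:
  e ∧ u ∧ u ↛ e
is never true.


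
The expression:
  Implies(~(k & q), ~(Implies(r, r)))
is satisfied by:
  {q: True, k: True}


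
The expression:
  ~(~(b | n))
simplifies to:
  b | n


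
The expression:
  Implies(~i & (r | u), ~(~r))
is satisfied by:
  {i: True, r: True, u: False}
  {i: True, u: False, r: False}
  {r: True, u: False, i: False}
  {r: False, u: False, i: False}
  {i: True, r: True, u: True}
  {i: True, u: True, r: False}
  {r: True, u: True, i: False}


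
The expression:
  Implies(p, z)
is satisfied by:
  {z: True, p: False}
  {p: False, z: False}
  {p: True, z: True}


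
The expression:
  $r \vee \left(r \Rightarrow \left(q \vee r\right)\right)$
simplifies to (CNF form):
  $\text{True}$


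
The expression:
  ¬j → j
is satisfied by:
  {j: True}


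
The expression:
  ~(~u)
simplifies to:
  u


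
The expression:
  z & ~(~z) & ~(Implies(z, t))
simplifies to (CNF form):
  z & ~t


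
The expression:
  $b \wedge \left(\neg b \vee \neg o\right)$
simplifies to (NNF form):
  $b \wedge \neg o$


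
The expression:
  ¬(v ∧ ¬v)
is always true.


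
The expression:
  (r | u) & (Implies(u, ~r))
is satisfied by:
  {r: True, u: False}
  {u: True, r: False}


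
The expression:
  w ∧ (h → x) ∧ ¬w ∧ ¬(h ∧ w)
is never true.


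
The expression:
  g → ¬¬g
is always true.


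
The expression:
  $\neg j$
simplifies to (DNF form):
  $\neg j$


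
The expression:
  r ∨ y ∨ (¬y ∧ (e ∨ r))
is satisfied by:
  {r: True, y: True, e: True}
  {r: True, y: True, e: False}
  {r: True, e: True, y: False}
  {r: True, e: False, y: False}
  {y: True, e: True, r: False}
  {y: True, e: False, r: False}
  {e: True, y: False, r: False}


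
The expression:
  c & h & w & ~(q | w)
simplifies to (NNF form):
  False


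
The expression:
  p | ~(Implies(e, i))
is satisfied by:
  {e: True, p: True, i: False}
  {p: True, i: False, e: False}
  {e: True, p: True, i: True}
  {p: True, i: True, e: False}
  {e: True, i: False, p: False}


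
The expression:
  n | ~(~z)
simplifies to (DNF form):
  n | z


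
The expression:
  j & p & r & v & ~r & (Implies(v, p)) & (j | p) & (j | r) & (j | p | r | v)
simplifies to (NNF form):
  False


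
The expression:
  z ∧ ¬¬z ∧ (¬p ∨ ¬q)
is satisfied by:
  {z: True, p: False, q: False}
  {z: True, q: True, p: False}
  {z: True, p: True, q: False}


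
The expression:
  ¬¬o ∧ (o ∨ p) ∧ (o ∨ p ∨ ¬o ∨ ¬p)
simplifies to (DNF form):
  o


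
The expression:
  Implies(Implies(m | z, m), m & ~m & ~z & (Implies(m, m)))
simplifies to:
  z & ~m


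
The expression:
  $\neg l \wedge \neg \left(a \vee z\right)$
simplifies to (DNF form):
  $\neg a \wedge \neg l \wedge \neg z$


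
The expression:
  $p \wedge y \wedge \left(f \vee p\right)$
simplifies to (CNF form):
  $p \wedge y$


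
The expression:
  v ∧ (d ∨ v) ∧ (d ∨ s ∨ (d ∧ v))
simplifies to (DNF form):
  (d ∧ v) ∨ (s ∧ v)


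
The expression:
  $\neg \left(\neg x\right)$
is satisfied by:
  {x: True}


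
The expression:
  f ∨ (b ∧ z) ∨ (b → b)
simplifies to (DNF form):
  True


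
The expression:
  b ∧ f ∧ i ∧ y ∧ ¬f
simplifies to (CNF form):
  False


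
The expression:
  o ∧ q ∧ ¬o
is never true.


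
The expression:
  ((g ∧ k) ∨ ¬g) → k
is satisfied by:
  {k: True, g: True}
  {k: True, g: False}
  {g: True, k: False}


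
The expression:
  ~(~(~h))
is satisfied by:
  {h: False}


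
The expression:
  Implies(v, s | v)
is always true.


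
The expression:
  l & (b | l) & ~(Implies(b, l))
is never true.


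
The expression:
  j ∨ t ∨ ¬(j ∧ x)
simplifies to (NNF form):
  True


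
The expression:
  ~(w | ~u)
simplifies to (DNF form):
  u & ~w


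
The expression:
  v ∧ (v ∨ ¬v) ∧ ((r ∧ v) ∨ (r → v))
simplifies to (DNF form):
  v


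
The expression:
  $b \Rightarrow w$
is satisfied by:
  {w: True, b: False}
  {b: False, w: False}
  {b: True, w: True}


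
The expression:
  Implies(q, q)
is always true.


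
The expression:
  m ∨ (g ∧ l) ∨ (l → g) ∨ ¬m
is always true.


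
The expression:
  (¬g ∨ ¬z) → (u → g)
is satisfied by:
  {g: True, u: False}
  {u: False, g: False}
  {u: True, g: True}


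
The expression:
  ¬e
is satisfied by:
  {e: False}


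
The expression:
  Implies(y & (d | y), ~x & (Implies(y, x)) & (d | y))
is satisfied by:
  {y: False}


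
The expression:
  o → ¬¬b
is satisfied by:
  {b: True, o: False}
  {o: False, b: False}
  {o: True, b: True}


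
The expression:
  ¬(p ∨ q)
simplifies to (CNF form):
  ¬p ∧ ¬q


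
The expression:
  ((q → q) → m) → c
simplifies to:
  c ∨ ¬m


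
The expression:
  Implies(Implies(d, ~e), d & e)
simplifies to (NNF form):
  d & e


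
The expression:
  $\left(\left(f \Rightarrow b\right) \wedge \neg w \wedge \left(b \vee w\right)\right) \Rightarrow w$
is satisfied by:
  {w: True, b: False}
  {b: False, w: False}
  {b: True, w: True}


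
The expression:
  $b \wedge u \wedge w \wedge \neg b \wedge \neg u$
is never true.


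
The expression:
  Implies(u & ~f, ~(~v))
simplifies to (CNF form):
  f | v | ~u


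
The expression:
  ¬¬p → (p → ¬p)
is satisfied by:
  {p: False}


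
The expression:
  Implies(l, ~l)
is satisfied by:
  {l: False}


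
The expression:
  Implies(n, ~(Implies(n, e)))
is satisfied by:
  {e: False, n: False}
  {n: True, e: False}
  {e: True, n: False}


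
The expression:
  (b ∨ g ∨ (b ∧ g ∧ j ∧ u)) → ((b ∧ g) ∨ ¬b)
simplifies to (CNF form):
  g ∨ ¬b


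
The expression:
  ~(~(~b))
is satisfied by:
  {b: False}


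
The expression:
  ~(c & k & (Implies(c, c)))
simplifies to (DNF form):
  ~c | ~k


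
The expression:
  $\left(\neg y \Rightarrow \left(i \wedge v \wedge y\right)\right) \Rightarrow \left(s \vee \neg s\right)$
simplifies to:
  $\text{True}$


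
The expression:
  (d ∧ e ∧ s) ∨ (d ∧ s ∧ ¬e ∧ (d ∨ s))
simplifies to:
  d ∧ s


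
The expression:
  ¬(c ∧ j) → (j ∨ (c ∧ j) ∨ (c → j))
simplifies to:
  j ∨ ¬c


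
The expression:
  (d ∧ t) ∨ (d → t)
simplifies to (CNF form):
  t ∨ ¬d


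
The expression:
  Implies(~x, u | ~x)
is always true.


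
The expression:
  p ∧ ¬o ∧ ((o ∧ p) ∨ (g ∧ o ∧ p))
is never true.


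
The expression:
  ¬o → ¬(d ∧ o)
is always true.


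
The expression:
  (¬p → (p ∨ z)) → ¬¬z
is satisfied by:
  {z: True, p: False}
  {p: False, z: False}
  {p: True, z: True}


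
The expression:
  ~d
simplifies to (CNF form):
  ~d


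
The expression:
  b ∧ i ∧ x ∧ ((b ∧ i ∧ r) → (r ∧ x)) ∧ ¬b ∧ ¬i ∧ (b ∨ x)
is never true.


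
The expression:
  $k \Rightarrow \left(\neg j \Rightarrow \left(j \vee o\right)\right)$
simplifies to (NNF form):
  $j \vee o \vee \neg k$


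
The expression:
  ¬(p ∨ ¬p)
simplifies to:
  False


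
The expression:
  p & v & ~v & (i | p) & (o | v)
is never true.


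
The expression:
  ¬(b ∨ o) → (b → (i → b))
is always true.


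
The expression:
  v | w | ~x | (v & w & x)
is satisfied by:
  {v: True, w: True, x: False}
  {v: True, w: False, x: False}
  {w: True, v: False, x: False}
  {v: False, w: False, x: False}
  {x: True, v: True, w: True}
  {x: True, v: True, w: False}
  {x: True, w: True, v: False}


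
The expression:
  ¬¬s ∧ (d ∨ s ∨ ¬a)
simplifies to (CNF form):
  s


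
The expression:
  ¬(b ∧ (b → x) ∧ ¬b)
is always true.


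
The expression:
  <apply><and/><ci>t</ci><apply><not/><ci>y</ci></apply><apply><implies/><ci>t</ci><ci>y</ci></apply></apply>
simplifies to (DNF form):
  <false/>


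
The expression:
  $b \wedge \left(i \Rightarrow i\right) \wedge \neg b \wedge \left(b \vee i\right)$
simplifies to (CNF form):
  $\text{False}$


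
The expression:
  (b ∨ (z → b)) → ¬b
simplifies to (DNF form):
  ¬b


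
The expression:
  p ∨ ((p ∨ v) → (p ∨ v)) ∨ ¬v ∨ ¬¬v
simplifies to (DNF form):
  True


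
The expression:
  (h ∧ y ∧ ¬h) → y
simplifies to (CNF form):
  True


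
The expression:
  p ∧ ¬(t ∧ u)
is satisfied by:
  {p: True, u: False, t: False}
  {t: True, p: True, u: False}
  {u: True, p: True, t: False}


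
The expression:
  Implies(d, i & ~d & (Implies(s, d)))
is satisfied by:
  {d: False}


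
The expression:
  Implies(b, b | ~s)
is always true.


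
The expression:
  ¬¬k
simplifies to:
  k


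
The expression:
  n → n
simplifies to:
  True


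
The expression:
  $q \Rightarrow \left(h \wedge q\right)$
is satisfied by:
  {h: True, q: False}
  {q: False, h: False}
  {q: True, h: True}


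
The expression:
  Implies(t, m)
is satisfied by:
  {m: True, t: False}
  {t: False, m: False}
  {t: True, m: True}


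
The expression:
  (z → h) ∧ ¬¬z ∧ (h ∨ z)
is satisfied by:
  {h: True, z: True}


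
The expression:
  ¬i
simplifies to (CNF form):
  ¬i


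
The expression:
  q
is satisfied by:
  {q: True}


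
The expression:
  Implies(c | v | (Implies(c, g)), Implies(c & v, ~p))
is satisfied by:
  {p: False, v: False, c: False}
  {c: True, p: False, v: False}
  {v: True, p: False, c: False}
  {c: True, v: True, p: False}
  {p: True, c: False, v: False}
  {c: True, p: True, v: False}
  {v: True, p: True, c: False}


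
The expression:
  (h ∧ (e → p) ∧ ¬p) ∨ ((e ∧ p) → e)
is always true.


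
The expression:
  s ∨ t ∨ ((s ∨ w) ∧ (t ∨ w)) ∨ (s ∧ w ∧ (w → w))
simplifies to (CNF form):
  s ∨ t ∨ w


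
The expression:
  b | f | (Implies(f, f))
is always true.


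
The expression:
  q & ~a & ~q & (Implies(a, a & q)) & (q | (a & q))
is never true.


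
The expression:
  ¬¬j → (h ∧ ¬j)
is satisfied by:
  {j: False}


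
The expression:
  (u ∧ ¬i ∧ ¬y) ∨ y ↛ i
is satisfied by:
  {y: True, u: True, i: False}
  {y: True, i: False, u: False}
  {u: True, i: False, y: False}


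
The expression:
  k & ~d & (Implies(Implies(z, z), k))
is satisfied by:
  {k: True, d: False}


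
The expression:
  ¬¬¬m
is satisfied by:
  {m: False}


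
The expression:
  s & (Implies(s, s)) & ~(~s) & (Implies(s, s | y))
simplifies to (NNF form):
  s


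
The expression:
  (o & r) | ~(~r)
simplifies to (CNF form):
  r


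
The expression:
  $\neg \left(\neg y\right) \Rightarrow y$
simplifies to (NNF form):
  $\text{True}$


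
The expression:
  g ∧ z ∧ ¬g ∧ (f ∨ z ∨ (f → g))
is never true.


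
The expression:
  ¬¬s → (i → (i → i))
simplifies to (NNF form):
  True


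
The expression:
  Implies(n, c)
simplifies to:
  c | ~n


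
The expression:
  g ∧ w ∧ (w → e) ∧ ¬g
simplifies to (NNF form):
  False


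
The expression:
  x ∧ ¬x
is never true.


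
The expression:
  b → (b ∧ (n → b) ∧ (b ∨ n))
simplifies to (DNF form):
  True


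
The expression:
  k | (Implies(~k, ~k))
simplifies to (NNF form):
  True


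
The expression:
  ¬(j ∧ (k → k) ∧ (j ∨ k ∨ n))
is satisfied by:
  {j: False}


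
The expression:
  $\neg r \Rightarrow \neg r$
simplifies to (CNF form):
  $\text{True}$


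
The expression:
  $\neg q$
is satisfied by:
  {q: False}


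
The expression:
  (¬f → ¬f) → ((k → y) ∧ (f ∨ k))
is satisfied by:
  {f: True, y: True, k: False}
  {f: True, y: False, k: False}
  {k: True, f: True, y: True}
  {k: True, y: True, f: False}


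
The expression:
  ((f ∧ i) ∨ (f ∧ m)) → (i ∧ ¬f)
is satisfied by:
  {i: False, f: False, m: False}
  {m: True, i: False, f: False}
  {i: True, m: False, f: False}
  {m: True, i: True, f: False}
  {f: True, m: False, i: False}


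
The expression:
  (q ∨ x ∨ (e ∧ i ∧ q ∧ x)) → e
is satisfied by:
  {e: True, q: False, x: False}
  {x: True, e: True, q: False}
  {e: True, q: True, x: False}
  {x: True, e: True, q: True}
  {x: False, q: False, e: False}


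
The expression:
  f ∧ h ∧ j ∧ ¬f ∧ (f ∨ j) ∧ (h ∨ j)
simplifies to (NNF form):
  False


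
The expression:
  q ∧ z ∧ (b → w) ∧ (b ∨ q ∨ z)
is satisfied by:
  {z: True, w: True, q: True, b: False}
  {z: True, q: True, w: False, b: False}
  {z: True, b: True, w: True, q: True}


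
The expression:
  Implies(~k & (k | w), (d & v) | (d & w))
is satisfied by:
  {d: True, k: True, w: False}
  {d: True, w: False, k: False}
  {k: True, w: False, d: False}
  {k: False, w: False, d: False}
  {d: True, k: True, w: True}
  {d: True, w: True, k: False}
  {k: True, w: True, d: False}


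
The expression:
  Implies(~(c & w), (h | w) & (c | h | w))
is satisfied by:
  {h: True, w: True}
  {h: True, w: False}
  {w: True, h: False}


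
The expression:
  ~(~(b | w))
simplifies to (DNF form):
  b | w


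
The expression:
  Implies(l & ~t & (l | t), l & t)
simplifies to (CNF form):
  t | ~l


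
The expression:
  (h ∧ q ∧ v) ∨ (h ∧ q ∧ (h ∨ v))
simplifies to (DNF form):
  h ∧ q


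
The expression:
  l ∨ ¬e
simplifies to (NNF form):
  l ∨ ¬e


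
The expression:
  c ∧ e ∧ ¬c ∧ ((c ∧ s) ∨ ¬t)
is never true.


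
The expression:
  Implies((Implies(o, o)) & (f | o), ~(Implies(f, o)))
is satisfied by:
  {o: False}


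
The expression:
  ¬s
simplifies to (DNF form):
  ¬s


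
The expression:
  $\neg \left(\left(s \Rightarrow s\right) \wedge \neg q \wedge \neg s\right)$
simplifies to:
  $q \vee s$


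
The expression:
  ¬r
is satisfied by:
  {r: False}


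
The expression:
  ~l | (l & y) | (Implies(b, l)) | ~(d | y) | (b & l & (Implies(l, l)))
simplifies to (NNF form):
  True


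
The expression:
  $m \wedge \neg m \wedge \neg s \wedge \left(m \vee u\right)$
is never true.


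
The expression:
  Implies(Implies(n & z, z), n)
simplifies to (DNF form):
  n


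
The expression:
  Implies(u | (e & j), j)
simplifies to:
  j | ~u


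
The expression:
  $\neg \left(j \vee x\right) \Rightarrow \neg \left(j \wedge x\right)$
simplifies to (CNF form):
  $\text{True}$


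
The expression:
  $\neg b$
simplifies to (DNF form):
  $\neg b$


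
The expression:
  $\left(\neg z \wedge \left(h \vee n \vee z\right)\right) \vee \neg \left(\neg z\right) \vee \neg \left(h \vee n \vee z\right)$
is always true.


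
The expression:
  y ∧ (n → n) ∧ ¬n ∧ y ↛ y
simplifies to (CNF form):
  False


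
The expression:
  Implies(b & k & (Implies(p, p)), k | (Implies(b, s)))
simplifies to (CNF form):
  True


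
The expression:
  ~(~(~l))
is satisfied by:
  {l: False}


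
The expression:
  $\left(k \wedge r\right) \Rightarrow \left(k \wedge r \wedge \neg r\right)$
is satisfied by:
  {k: False, r: False}
  {r: True, k: False}
  {k: True, r: False}


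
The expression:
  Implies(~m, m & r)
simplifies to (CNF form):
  m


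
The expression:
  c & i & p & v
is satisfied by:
  {c: True, i: True, p: True, v: True}


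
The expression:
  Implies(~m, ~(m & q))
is always true.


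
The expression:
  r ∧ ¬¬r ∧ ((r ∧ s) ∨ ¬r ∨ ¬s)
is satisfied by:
  {r: True}


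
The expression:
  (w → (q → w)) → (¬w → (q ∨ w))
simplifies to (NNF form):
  q ∨ w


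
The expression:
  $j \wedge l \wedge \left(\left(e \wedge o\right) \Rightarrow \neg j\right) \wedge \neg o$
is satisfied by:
  {j: True, l: True, o: False}


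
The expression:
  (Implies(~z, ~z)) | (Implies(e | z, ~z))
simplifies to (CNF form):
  True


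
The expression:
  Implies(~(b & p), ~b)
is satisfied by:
  {p: True, b: False}
  {b: False, p: False}
  {b: True, p: True}


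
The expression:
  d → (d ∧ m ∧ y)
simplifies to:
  (m ∧ y) ∨ ¬d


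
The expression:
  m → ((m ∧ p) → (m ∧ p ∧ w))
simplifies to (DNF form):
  w ∨ ¬m ∨ ¬p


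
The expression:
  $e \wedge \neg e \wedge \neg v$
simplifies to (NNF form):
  $\text{False}$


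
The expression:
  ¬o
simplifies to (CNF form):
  ¬o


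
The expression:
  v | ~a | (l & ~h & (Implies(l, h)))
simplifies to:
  v | ~a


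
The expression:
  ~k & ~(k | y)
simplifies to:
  ~k & ~y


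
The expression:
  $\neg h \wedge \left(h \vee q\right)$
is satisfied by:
  {q: True, h: False}


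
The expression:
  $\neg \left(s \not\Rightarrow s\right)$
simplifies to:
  $\text{True}$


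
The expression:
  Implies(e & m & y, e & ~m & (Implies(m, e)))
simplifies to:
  ~e | ~m | ~y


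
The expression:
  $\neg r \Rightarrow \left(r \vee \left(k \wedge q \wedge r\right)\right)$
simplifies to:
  $r$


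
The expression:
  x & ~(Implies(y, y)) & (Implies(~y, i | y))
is never true.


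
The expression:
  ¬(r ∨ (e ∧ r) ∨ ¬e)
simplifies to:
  e ∧ ¬r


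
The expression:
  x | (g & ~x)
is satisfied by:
  {x: True, g: True}
  {x: True, g: False}
  {g: True, x: False}


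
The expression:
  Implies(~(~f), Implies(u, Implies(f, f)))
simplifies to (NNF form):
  True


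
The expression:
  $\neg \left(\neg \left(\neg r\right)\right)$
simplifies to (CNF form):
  $\neg r$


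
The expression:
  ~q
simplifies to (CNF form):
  ~q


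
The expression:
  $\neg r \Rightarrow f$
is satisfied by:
  {r: True, f: True}
  {r: True, f: False}
  {f: True, r: False}


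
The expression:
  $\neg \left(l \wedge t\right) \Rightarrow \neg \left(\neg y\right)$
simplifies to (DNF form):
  $y \vee \left(l \wedge t\right)$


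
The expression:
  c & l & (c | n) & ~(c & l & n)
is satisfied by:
  {c: True, l: True, n: False}


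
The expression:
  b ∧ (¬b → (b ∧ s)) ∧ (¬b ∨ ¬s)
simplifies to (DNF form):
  b ∧ ¬s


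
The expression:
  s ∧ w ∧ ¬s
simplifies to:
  False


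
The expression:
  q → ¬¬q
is always true.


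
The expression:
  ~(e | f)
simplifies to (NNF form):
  ~e & ~f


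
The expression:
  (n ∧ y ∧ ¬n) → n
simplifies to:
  True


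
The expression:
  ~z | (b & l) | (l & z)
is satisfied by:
  {l: True, z: False}
  {z: False, l: False}
  {z: True, l: True}


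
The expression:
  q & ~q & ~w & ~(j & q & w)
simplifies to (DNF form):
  False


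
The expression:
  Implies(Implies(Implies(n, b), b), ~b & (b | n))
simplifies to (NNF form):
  ~b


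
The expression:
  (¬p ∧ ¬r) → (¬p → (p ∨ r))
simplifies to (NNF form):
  p ∨ r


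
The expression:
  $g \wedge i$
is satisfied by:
  {i: True, g: True}


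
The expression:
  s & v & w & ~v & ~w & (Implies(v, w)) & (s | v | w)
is never true.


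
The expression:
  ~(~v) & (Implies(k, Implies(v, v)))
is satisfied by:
  {v: True}


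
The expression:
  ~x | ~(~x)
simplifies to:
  True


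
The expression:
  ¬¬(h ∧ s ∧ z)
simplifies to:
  h ∧ s ∧ z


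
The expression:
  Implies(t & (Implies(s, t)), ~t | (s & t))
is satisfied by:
  {s: True, t: False}
  {t: False, s: False}
  {t: True, s: True}


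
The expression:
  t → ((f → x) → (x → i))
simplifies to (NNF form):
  i ∨ ¬t ∨ ¬x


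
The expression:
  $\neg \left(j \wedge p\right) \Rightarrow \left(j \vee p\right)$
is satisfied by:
  {p: True, j: True}
  {p: True, j: False}
  {j: True, p: False}


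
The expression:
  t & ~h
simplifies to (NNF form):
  t & ~h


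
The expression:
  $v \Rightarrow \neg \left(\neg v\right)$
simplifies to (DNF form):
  $\text{True}$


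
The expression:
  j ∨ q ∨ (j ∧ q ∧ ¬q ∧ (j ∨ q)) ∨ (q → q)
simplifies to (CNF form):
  True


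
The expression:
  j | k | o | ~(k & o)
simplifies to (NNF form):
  True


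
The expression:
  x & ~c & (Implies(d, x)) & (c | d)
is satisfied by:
  {d: True, x: True, c: False}


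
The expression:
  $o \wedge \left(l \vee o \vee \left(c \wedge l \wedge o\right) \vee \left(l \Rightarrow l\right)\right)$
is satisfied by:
  {o: True}


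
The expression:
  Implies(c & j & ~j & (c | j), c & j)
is always true.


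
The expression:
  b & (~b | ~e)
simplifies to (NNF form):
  b & ~e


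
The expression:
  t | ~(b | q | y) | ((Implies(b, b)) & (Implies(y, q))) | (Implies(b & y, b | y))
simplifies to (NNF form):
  True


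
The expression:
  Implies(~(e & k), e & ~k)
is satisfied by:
  {e: True}


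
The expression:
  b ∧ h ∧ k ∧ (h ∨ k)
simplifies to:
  b ∧ h ∧ k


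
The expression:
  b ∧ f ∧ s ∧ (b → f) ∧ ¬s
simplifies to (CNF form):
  False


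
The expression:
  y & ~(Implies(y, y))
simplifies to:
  False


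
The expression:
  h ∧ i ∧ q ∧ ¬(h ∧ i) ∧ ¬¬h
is never true.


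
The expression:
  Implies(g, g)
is always true.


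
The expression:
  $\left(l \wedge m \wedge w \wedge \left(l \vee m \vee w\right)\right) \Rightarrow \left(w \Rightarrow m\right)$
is always true.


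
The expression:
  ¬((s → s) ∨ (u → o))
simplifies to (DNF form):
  False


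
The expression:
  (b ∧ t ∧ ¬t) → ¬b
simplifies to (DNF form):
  True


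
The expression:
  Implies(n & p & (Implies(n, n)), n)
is always true.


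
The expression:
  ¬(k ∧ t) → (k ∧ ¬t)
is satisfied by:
  {k: True}


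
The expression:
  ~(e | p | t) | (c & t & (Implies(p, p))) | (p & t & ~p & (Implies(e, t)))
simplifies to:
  (c | ~t) & (t | ~e) & (t | ~p)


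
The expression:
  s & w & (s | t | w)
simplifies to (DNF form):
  s & w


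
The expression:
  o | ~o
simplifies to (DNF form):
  True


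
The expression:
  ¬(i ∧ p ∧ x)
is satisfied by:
  {p: False, x: False, i: False}
  {i: True, p: False, x: False}
  {x: True, p: False, i: False}
  {i: True, x: True, p: False}
  {p: True, i: False, x: False}
  {i: True, p: True, x: False}
  {x: True, p: True, i: False}


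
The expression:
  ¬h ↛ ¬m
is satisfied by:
  {m: True, h: False}


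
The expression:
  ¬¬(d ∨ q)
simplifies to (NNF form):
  d ∨ q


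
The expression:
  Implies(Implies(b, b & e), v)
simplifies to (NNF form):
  v | (b & ~e)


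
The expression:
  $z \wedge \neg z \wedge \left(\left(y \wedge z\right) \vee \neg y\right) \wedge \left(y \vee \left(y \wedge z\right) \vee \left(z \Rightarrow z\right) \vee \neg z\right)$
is never true.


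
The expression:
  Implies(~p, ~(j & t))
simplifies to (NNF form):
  p | ~j | ~t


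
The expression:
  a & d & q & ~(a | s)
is never true.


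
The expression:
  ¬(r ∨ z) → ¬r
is always true.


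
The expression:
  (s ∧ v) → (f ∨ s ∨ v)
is always true.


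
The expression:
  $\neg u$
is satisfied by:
  {u: False}


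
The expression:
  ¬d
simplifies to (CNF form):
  ¬d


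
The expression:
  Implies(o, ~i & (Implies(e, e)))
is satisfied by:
  {o: False, i: False}
  {i: True, o: False}
  {o: True, i: False}


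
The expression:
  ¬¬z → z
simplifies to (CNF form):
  True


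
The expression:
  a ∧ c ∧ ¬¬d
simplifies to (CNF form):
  a ∧ c ∧ d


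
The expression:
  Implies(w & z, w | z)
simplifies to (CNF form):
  True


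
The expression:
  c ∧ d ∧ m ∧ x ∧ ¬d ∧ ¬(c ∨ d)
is never true.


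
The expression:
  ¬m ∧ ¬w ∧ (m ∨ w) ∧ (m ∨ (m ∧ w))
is never true.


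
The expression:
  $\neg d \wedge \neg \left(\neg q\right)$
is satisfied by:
  {q: True, d: False}


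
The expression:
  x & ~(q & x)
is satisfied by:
  {x: True, q: False}


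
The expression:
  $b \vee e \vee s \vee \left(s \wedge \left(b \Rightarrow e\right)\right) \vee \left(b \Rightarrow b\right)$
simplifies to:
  $\text{True}$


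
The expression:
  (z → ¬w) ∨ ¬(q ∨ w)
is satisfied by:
  {w: False, z: False}
  {z: True, w: False}
  {w: True, z: False}


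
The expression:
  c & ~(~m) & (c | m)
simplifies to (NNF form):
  c & m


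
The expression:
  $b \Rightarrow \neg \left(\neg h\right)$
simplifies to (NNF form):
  $h \vee \neg b$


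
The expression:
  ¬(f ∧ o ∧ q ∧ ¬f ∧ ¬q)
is always true.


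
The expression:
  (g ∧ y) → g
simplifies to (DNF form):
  True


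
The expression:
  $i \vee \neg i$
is always true.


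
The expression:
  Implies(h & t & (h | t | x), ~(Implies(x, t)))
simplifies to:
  ~h | ~t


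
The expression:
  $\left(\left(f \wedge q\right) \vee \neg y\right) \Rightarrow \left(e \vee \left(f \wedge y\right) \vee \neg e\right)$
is always true.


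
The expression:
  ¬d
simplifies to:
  ¬d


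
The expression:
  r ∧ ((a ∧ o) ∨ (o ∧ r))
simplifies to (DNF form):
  o ∧ r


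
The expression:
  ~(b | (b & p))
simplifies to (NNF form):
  ~b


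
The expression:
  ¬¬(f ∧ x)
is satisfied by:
  {x: True, f: True}


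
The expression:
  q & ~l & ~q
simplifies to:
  False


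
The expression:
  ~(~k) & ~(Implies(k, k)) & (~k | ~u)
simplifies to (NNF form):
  False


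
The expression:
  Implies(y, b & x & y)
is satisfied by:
  {b: True, x: True, y: False}
  {b: True, x: False, y: False}
  {x: True, b: False, y: False}
  {b: False, x: False, y: False}
  {b: True, y: True, x: True}


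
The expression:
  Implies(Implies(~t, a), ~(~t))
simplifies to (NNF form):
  t | ~a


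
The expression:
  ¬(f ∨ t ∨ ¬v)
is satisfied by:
  {v: True, f: False, t: False}


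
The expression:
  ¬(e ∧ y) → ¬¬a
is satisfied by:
  {a: True, e: True, y: True}
  {a: True, e: True, y: False}
  {a: True, y: True, e: False}
  {a: True, y: False, e: False}
  {e: True, y: True, a: False}


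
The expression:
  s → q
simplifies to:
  q ∨ ¬s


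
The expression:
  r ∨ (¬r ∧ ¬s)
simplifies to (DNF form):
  r ∨ ¬s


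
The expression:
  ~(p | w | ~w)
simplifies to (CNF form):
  False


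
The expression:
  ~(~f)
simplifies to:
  f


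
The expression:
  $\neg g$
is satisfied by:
  {g: False}


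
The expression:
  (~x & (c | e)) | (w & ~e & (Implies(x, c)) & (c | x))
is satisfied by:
  {w: True, c: True, e: False, x: False}
  {c: True, w: False, e: False, x: False}
  {w: True, c: True, e: True, x: False}
  {w: True, e: True, c: False, x: False}
  {c: True, e: True, w: False, x: False}
  {e: True, w: False, c: False, x: False}
  {x: True, w: True, c: True, e: False}


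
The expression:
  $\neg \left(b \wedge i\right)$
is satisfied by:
  {b: False, i: False}
  {i: True, b: False}
  {b: True, i: False}


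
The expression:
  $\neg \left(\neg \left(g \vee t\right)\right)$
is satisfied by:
  {t: True, g: True}
  {t: True, g: False}
  {g: True, t: False}


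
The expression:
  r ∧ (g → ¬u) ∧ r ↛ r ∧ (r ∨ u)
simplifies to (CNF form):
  False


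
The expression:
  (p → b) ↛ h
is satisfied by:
  {b: True, p: False, h: False}
  {p: False, h: False, b: False}
  {b: True, p: True, h: False}


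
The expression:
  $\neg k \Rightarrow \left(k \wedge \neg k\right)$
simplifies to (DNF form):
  $k$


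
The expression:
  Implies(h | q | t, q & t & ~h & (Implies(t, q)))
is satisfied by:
  {t: False, h: False, q: False}
  {q: True, t: True, h: False}


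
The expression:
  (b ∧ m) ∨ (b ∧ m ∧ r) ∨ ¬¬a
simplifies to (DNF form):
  a ∨ (b ∧ m)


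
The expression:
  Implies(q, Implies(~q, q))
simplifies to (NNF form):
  True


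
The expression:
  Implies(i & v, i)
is always true.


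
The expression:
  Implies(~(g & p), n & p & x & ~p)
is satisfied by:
  {p: True, g: True}


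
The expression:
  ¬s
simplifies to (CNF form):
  ¬s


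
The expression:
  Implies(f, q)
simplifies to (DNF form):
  q | ~f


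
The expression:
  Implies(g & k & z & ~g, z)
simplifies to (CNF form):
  True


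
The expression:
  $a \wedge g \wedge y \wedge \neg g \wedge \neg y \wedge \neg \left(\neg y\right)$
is never true.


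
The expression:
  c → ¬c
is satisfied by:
  {c: False}


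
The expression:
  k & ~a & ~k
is never true.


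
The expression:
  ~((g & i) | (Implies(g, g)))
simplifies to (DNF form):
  False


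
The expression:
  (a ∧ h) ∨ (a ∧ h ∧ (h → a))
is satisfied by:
  {a: True, h: True}


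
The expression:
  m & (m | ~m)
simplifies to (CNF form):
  m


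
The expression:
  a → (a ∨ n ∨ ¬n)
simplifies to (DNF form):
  True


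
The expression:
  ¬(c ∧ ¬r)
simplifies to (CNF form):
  r ∨ ¬c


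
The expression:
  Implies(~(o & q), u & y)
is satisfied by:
  {y: True, q: True, o: True, u: True}
  {y: True, q: True, o: True, u: False}
  {y: True, q: True, u: True, o: False}
  {y: True, o: True, u: True, q: False}
  {y: True, o: False, u: True, q: False}
  {q: True, o: True, u: True, y: False}
  {q: True, o: True, u: False, y: False}
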